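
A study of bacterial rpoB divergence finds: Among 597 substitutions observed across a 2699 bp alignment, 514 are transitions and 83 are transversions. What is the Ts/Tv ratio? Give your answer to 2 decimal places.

6.19

R = 514/83 = 6.192771… ≈ 6.19 (to 2 d.p.).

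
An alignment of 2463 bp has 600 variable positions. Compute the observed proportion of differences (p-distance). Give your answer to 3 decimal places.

p = 600/2463 = 0.243605… ≈ 0.244 (to 3 d.p.).

0.244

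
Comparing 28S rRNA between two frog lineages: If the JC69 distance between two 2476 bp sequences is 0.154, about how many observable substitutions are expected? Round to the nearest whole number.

345

Invert JC69: p = (3/4)(1 − e^(−4d/3)) = 0.75 × (1 − e^(-0.205333)) = 0.75 × (1 − 0.814376) = 0.139218.
Expected differing sites = pL ≈ 0.139218 × 2476 = 344.703768 ≈ 345.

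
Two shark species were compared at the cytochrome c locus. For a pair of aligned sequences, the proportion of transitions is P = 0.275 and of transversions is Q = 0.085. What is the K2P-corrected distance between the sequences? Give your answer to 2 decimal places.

0.55

Under the Kimura two-parameter model, d = −½ ln(1 − 2P − Q) − ¼ ln(1 − 2Q).
1 − 2P − Q = 0.365, giving −½ ln(0.365) = 0.503929.
1 − 2Q = 0.83, giving −¼ ln(0.83) = 0.046582.
d = 0.503929 + 0.046582 = 0.550511.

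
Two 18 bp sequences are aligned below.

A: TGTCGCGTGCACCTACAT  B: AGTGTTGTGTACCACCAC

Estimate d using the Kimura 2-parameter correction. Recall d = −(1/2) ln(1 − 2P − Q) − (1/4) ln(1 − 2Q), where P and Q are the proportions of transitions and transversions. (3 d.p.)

Of 18 sites, 3 differences are transitions and 5 are transversions, so P = 3/18 ≈ 0.166667 and Q = 5/18 ≈ 0.277778.
Under the Kimura two-parameter model, d = −½ ln(1 − 2P − Q) − ¼ ln(1 − 2Q).
1 − 2P − Q = 0.388888, giving −½ ln(0.388888) = 0.472232.
1 − 2Q = 0.444444, giving −¼ ln(0.444444) = 0.202733.
d = 0.472232 + 0.202733 = 0.674965.

0.675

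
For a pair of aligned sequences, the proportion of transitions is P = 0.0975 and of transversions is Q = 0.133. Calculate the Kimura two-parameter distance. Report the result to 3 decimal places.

Under the Kimura two-parameter model, d = −½ ln(1 − 2P − Q) − ¼ ln(1 − 2Q).
1 − 2P − Q = 0.672, giving −½ ln(0.672) = 0.198748.
1 − 2Q = 0.734, giving −¼ ln(0.734) = 0.077312.
d = 0.198748 + 0.077312 = 0.276060.

0.276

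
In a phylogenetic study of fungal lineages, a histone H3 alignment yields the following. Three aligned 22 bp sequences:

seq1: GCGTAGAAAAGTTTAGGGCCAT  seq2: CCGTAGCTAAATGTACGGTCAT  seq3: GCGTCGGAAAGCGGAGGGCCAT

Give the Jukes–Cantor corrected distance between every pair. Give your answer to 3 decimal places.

seq1–seq2: 7/22 sites differ → p ≈ 0.318182, d = −0.75 ln(1 − 0.424243) = 0.414052 ≈ 0.414.
seq1–seq3: 5/22 sites differ → p ≈ 0.227273, d = −0.75 ln(1 − 0.303031) = 0.270761 ≈ 0.271.
seq2–seq3: 9/22 sites differ → p ≈ 0.409091, d = −0.75 ln(1 − 0.545455) = 0.591344 ≈ 0.591.

d(seq1,seq2) = 0.414, d(seq1,seq3) = 0.271, d(seq2,seq3) = 0.591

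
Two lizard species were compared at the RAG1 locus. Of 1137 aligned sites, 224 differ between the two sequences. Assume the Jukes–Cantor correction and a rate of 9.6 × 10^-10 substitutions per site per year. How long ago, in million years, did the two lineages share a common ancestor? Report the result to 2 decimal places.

119.04

p = 224/1137 ≈ 0.19701.
d = −(3/4) ln(1 − 4p/3) = −0.75 ln(1 − 0.26268) = −0.75 ln(0.73732)
  = −0.75 × (-0.304733) = 0.228550 substitutions/site.
Under a molecular clock d = 2μt, so t = d/(2μ) = 0.228550 / (2 × 9.6 × 10^-10) = 119.04 million years.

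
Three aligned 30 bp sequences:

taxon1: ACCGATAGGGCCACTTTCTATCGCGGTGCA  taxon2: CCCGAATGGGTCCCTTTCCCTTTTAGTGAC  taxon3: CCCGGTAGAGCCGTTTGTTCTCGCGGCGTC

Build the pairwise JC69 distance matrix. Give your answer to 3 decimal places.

d(taxon1,taxon2) = 0.647, d(taxon1,taxon3) = 0.503, d(taxon2,taxon3) = 0.931

taxon1–taxon2: 13/30 sites differ → p ≈ 0.433333, d = −0.75 ln(1 − 0.577777) = 0.646666 ≈ 0.647.
taxon1–taxon3: 11/30 sites differ → p ≈ 0.366667, d = −0.75 ln(1 − 0.488889) = 0.503376 ≈ 0.503.
taxon2–taxon3: 16/30 sites differ → p ≈ 0.533333, d = −0.75 ln(1 − 0.711111) = 0.931285 ≈ 0.931.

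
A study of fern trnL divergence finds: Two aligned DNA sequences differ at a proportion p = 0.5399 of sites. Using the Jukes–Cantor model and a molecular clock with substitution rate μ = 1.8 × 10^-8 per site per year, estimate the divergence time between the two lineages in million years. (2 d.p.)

d = −(3/4) ln(1 − 4p/3) = −0.75 ln(1 − 0.719867) = −0.75 ln(0.280133)
  = −0.75 × (-1.272491) = 0.954368 substitutions/site.
Under a molecular clock d = 2μt, so t = d/(2μ) = 0.954368 / (2 × 1.8 × 10^-8) = 26.51 million years.

26.51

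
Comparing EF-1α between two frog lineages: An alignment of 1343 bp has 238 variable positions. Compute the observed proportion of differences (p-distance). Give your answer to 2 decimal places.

p = 238/1343 = 0.177215… ≈ 0.18 (to 2 d.p.).

0.18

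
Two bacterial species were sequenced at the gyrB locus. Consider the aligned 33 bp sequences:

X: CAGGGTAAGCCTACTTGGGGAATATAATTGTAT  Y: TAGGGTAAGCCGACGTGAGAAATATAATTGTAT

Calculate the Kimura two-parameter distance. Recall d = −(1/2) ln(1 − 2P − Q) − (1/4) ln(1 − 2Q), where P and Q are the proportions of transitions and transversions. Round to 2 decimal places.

0.17

Of 33 sites, 3 differences are transitions and 2 are transversions, so P = 3/33 ≈ 0.090909 and Q = 2/33 ≈ 0.060606.
Under the Kimura two-parameter model, d = −½ ln(1 − 2P − Q) − ¼ ln(1 − 2Q).
1 − 2P − Q = 0.757576, giving −½ ln(0.757576) = 0.138816.
1 − 2Q = 0.878788, giving −¼ ln(0.878788) = 0.032303.
d = 0.138816 + 0.032303 = 0.171119.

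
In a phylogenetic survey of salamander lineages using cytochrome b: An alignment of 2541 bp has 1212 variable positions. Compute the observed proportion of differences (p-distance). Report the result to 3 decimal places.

p = 1212/2541 = 0.476977… ≈ 0.477 (to 3 d.p.).

0.477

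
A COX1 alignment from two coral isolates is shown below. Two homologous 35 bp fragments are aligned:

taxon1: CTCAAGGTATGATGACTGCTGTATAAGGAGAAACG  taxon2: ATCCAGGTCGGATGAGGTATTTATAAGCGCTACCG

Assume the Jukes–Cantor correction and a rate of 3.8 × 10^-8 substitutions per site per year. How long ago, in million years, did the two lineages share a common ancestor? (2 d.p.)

7.52

The sequences differ at 14 of 35 sites, so p = 14/35 = 0.4.
d = −(3/4) ln(1 − 4p/3) = −0.75 ln(1 − 0.533333) = −0.75 ln(0.466667)
  = −0.75 × (-0.762139) = 0.571604 substitutions/site.
Under a molecular clock d = 2μt, so t = d/(2μ) = 0.571604 / (2 × 3.8 × 10^-8) = 7.52 million years.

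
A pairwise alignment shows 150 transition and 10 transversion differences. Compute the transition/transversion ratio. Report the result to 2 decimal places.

R = 150/10 = 15.00.

15.00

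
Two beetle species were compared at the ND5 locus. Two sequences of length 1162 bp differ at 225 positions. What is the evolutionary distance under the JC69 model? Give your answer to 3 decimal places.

0.224

p = 225/1162 ≈ 0.193632.
d = −(3/4) ln(1 − 4p/3) = −0.75 ln(1 − 0.258176) = −0.75 ln(0.741824)
  = −0.75 × (-0.298643) = 0.223982 substitutions/site.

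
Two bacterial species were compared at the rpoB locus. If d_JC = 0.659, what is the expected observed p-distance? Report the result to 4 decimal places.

0.4385

p = (3/4)(1 − e^(−4d/3)) = 0.75 × (1 − e^(-0.878667)) = 0.75 × (1 − 0.415336) = 0.438498.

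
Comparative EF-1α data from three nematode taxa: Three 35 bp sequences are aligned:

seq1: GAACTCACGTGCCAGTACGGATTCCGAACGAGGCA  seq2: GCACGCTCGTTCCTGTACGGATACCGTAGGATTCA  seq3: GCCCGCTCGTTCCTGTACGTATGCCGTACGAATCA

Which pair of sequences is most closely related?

seq1–seq2: 10/35 differ, p = 0.286, d = 0.360.
seq1–seq3: 11/35 differ, p = 0.314, d = 0.407.
seq2–seq3: 5/35 differ, p = 0.143, d = 0.158.
The smallest distance is between seq2 and seq3.

seq2 and seq3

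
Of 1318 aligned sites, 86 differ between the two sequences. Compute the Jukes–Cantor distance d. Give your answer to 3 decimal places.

0.068

p = 86/1318 ≈ 0.06525.
d = −(3/4) ln(1 − 4p/3) = −0.75 ln(1 − 0.087) = −0.75 ln(0.913)
  = −0.75 × (-0.091019) = 0.068264 substitutions/site.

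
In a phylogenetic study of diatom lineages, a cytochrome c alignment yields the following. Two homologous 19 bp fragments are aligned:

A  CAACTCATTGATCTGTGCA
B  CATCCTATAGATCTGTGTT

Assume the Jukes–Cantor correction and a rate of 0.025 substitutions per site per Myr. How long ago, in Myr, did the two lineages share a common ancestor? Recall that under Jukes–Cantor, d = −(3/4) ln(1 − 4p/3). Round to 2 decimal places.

The sequences differ at 6 of 19 sites (3, 5, 6, 9, 18, 19), so p = 6/19 ≈ 0.315789.
d = −(3/4) ln(1 − 4p/3) = −0.75 ln(1 − 0.421052) = −0.75 ln(0.578948)
  = −0.75 × (-0.546543) = 0.409907 substitutions/site.
Under a molecular clock d = 2μt, so t = d/(2μ) = 0.409907 / (2 × 0.025) = 8.20 Myr.

8.20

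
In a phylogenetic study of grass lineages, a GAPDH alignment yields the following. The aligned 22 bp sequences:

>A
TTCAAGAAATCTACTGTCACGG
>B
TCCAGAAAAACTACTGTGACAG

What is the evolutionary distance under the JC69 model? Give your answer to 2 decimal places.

0.34

The sequences differ at 6 of 22 sites (2, 5, 6, 10, 18, 21), so p = 6/22 ≈ 0.272727.
d = −(3/4) ln(1 − 4p/3) = −0.75 ln(1 − 0.363636) = −0.75 ln(0.636364)
  = −0.75 × (-0.451985) = 0.338989 substitutions/site.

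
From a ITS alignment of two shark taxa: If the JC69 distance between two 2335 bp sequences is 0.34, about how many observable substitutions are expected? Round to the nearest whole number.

638

Invert JC69: p = (3/4)(1 − e^(−4d/3)) = 0.75 × (1 − e^(-0.453333)) = 0.75 × (1 − 0.635506) = 0.273371.
Expected differing sites = pL ≈ 0.273371 × 2335 = 638.321285 ≈ 638.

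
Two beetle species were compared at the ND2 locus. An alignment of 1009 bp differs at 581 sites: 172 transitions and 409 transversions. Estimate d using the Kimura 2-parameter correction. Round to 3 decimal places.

P = 172/1009 ≈ 0.170466 and Q = 409/1009 ≈ 0.405352.
Under the Kimura two-parameter model, d = −½ ln(1 − 2P − Q) − ¼ ln(1 − 2Q).
1 − 2P − Q = 0.253716, giving −½ ln(0.253716) = 0.685770.
1 − 2Q = 0.189296, giving −¼ ln(0.189296) = 0.416111.
d = 0.685770 + 0.416111 = 1.101881.

1.102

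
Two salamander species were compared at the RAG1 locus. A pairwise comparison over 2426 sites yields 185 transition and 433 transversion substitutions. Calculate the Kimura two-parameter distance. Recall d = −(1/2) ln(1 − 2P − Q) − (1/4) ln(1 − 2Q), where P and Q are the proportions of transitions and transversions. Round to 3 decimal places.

P = 185/2426 ≈ 0.076257 and Q = 433/2426 ≈ 0.178483.
Under the Kimura two-parameter model, d = −½ ln(1 − 2P − Q) − ¼ ln(1 − 2Q).
1 − 2P − Q = 0.669003, giving −½ ln(0.669003) = 0.200983.
1 − 2Q = 0.643034, giving −¼ ln(0.643034) = 0.110389.
d = 0.200983 + 0.110389 = 0.311372.

0.311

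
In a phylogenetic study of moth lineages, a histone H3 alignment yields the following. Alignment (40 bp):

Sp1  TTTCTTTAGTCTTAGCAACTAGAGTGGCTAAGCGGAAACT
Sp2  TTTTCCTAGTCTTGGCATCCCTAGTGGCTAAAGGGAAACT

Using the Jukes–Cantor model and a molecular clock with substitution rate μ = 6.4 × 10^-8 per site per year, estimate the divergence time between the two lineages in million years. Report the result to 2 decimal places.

The sequences differ at 10 of 40 sites (4, 5, 6, 14, 18, 20, 21, 22, 32, 33), so p = 10/40 = 0.25.
d = −(3/4) ln(1 − 4p/3) = −0.75 ln(1 − 0.333333) = −0.75 ln(0.666667)
  = −0.75 × (-0.405465) = 0.304099 substitutions/site.
Under a molecular clock d = 2μt, so t = d/(2μ) = 0.304099 / (2 × 6.4 × 10^-8) = 2.38 million years.

2.38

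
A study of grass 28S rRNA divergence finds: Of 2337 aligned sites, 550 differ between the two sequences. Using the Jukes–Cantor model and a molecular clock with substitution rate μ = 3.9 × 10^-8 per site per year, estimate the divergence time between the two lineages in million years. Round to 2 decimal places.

p = 550/2337 ≈ 0.235344.
d = −(3/4) ln(1 − 4p/3) = −0.75 ln(1 − 0.313792) = −0.75 ln(0.686208)
  = −0.75 × (-0.376574) = 0.282431 substitutions/site.
Under a molecular clock d = 2μt, so t = d/(2μ) = 0.282431 / (2 × 3.9 × 10^-8) = 3.62 million years.

3.62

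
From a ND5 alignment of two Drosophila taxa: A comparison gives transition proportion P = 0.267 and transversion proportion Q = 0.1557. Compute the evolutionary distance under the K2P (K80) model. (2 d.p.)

Under the Kimura two-parameter model, d = −½ ln(1 − 2P − Q) − ¼ ln(1 − 2Q).
1 − 2P − Q = 0.3103, giving −½ ln(0.3103) = 0.585108.
1 − 2Q = 0.6886, giving −¼ ln(0.6886) = 0.093274.
d = 0.585108 + 0.093274 = 0.678382.

0.68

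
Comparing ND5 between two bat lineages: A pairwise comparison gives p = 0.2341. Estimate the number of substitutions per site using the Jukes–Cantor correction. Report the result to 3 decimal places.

d = −(3/4) ln(1 − 4p/3) = −0.75 ln(1 − 0.312133) = −0.75 ln(0.687867)
  = −0.75 × (-0.374160) = 0.280620 substitutions/site.

0.281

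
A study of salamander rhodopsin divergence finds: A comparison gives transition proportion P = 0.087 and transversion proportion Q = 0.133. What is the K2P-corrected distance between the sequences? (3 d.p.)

0.261

Under the Kimura two-parameter model, d = −½ ln(1 − 2P − Q) − ¼ ln(1 − 2Q).
1 − 2P − Q = 0.693, giving −½ ln(0.693) = 0.183363.
1 − 2Q = 0.734, giving −¼ ln(0.734) = 0.077312.
d = 0.183363 + 0.077312 = 0.260675.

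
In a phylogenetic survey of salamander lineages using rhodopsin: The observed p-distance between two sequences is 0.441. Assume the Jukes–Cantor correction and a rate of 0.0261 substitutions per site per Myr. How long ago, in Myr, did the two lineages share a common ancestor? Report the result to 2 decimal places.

d = −(3/4) ln(1 − 4p/3) = −0.75 ln(1 − 0.588) = −0.75 ln(0.412)
  = −0.75 × (-0.886732) = 0.665049 substitutions/site.
Under a molecular clock d = 2μt, so t = d/(2μ) = 0.665049 / (2 × 0.0261) = 12.74 Myr.

12.74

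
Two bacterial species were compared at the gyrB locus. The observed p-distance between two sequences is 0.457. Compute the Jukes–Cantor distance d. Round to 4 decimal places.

0.7049

d = −(3/4) ln(1 − 4p/3) = −0.75 ln(1 − 0.609333) = −0.75 ln(0.390667)
  = −0.75 × (-0.939900) = 0.704925 substitutions/site.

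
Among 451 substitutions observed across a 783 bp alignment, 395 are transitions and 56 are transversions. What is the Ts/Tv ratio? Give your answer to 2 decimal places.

R = 395/56 = 7.053571… ≈ 7.05 (to 2 d.p.).

7.05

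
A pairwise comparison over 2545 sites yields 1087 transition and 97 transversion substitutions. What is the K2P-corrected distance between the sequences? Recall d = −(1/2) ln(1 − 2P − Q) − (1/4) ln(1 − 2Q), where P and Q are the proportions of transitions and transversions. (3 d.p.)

1.134

P = 1087/2545 ≈ 0.427112 and Q = 97/2545 ≈ 0.038114.
Under the Kimura two-parameter model, d = −½ ln(1 − 2P − Q) − ¼ ln(1 − 2Q).
1 − 2P − Q = 0.107662, giving −½ ln(0.107662) = 1.114379.
1 − 2Q = 0.923772, giving −¼ ln(0.923772) = 0.019822.
d = 1.114379 + 0.019822 = 1.134201.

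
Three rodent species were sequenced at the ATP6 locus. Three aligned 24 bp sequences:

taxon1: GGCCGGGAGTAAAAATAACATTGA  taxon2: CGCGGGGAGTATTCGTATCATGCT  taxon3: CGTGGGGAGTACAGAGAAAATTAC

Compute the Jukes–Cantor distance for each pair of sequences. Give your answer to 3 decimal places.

taxon1–taxon2: 10/24 sites differ → p ≈ 0.416667, d = −0.75 ln(1 − 0.555556) = 0.608198 ≈ 0.608.
taxon1–taxon3: 9/24 sites differ → p = 0.375, d = −0.75 ln(1 − 0.5) = 0.519860 ≈ 0.520.
taxon2–taxon3: 11/24 sites differ → p ≈ 0.458333, d = −0.75 ln(1 − 0.611111) = 0.708346 ≈ 0.708.

d(taxon1,taxon2) = 0.608, d(taxon1,taxon3) = 0.520, d(taxon2,taxon3) = 0.708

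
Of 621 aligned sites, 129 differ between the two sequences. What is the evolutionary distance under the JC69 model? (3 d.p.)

0.243

p = 129/621 ≈ 0.207729.
d = −(3/4) ln(1 − 4p/3) = −0.75 ln(1 − 0.276972) = −0.75 ln(0.723028)
  = −0.75 × (-0.324307) = 0.243230 substitutions/site.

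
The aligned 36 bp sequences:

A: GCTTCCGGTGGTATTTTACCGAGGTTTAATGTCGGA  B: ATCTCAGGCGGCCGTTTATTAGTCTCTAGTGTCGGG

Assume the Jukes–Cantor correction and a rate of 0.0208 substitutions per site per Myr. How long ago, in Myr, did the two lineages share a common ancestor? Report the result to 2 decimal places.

The sequences differ at 17 of 36 sites, so p = 17/36 ≈ 0.472222.
d = −(3/4) ln(1 − 4p/3) = −0.75 ln(1 − 0.629629) = −0.75 ln(0.370371)
  = −0.75 × (-0.993250) = 0.744938 substitutions/site.
Under a molecular clock d = 2μt, so t = d/(2μ) = 0.744938 / (2 × 0.0208) = 17.91 Myr.

17.91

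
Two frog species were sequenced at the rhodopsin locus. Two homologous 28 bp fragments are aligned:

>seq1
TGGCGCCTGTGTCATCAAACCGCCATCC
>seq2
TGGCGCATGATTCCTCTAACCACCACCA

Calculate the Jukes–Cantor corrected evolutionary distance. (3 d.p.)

0.360

The sequences differ at 8 of 28 sites (7, 10, 11, 14, 17, 22, 26, 28), so p = 8/28 ≈ 0.285714.
d = −(3/4) ln(1 − 4p/3) = −0.75 ln(1 − 0.380952) = −0.75 ln(0.619048)
  = −0.75 × (-0.479572) = 0.359679 substitutions/site.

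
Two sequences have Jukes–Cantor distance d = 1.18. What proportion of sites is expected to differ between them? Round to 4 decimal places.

p = (3/4)(1 − e^(−4d/3)) = 0.75 × (1 − e^(-1.573333)) = 0.75 × (1 − 0.207353) = 0.594485.

0.5945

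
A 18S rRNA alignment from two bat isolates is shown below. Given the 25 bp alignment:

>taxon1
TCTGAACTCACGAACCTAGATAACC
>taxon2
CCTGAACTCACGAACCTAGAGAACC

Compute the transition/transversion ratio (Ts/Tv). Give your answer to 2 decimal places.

Transitions are A↔G and C↔T; transversions are all other mismatches.
Transitions: 1. Transversions: 1.
R = 1/1 = 1.00.

1.00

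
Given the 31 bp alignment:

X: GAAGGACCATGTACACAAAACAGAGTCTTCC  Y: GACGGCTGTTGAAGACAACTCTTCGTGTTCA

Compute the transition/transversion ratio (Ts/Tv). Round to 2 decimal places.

0.08

Transitions are A↔G and C↔T; transversions are all other mismatches.
Transitions: 1. Transversions: 13.
R = 1/13 = 0.076923… ≈ 0.08 (to 2 d.p.).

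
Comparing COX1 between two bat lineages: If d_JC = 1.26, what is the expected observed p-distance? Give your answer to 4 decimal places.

p = (3/4)(1 − e^(−4d/3)) = 0.75 × (1 − e^(-1.68)) = 0.75 × (1 − 0.186374) = 0.610220.

0.6102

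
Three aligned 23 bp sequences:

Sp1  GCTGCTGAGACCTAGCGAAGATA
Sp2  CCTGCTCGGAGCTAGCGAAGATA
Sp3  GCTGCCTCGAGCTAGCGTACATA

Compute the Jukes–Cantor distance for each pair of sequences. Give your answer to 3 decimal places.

Sp1–Sp2: 4/23 sites differ → p ≈ 0.173913, d = −0.75 ln(1 − 0.231884) = 0.197861 ≈ 0.198.
Sp1–Sp3: 6/23 sites differ → p ≈ 0.26087, d = −0.75 ln(1 − 0.347827) = 0.320584 ≈ 0.321.
Sp2–Sp3: 6/23 sites differ → p ≈ 0.26087, d = −0.75 ln(1 − 0.347827) = 0.320584 ≈ 0.321.

d(Sp1,Sp2) = 0.198, d(Sp1,Sp3) = 0.321, d(Sp2,Sp3) = 0.321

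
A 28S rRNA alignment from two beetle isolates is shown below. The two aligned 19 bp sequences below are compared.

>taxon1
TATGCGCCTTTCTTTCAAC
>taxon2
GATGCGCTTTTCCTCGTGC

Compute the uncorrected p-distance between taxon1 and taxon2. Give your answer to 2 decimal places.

The sequences differ at 7 of 19 positions (sites 1, 8, 13, 15, 16, 17, 18).
p = 7/19 = 0.368421… ≈ 0.37 (to 2 d.p.).

0.37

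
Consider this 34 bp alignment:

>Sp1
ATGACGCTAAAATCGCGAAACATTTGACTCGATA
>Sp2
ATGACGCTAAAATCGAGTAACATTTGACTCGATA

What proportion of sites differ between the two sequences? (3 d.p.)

0.059

The sequences differ at 2 of 34 positions (sites 16, 18).
p = 2/34 = 0.058823… ≈ 0.059 (to 3 d.p.).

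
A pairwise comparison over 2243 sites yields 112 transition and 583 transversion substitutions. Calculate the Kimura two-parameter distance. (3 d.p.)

0.406

P = 112/2243 ≈ 0.049933 and Q = 583/2243 ≈ 0.25992.
Under the Kimura two-parameter model, d = −½ ln(1 − 2P − Q) − ¼ ln(1 − 2Q).
1 − 2P − Q = 0.640214, giving −½ ln(0.640214) = 0.222976.
1 − 2Q = 0.48016, giving −¼ ln(0.48016) = 0.183409.
d = 0.222976 + 0.183409 = 0.406385.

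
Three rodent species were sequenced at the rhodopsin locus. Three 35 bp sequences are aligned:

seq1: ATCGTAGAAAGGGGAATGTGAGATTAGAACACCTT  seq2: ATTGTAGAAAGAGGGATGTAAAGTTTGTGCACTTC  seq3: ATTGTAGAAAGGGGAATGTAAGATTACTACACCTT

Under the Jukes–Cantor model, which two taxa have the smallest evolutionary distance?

seq1 and seq3

seq1–seq2: 11/35 differ, p = 0.314, d = 0.407.
seq1–seq3: 4/35 differ, p = 0.114, d = 0.124.
seq2–seq3: 9/35 differ, p = 0.257, d = 0.315.
The smallest distance is between seq1 and seq3.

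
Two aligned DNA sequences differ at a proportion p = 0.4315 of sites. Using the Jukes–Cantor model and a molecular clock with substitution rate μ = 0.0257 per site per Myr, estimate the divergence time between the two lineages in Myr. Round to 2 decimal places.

12.50

d = −(3/4) ln(1 − 4p/3) = −0.75 ln(1 − 0.575333) = −0.75 ln(0.424667)
  = −0.75 × (-0.856450) = 0.642338 substitutions/site.
Under a molecular clock d = 2μt, so t = d/(2μ) = 0.642338 / (2 × 0.0257) = 12.50 Myr.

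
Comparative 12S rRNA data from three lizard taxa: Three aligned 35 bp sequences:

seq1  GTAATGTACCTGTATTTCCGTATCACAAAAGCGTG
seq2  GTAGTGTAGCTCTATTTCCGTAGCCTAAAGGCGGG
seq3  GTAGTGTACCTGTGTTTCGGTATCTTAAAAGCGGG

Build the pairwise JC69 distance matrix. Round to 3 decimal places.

seq1–seq2: 8/35 sites differ → p ≈ 0.228571, d = −0.75 ln(1 − 0.304761) = 0.272625 ≈ 0.273.
seq1–seq3: 6/35 sites differ → p ≈ 0.171429, d = −0.75 ln(1 − 0.228572) = 0.194634 ≈ 0.195.
seq2–seq3: 7/35 sites differ → p = 0.2, d = −0.75 ln(1 − 0.266667) = 0.232617 ≈ 0.233.

d(seq1,seq2) = 0.273, d(seq1,seq3) = 0.195, d(seq2,seq3) = 0.233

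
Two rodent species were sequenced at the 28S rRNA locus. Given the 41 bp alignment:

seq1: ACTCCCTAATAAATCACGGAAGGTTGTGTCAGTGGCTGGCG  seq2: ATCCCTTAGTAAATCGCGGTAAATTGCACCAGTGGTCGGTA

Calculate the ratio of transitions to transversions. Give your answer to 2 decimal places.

Transitions are A↔G and C↔T; transversions are all other mismatches.
Transitions: 14. Transversions: 1.
R = 14/1 = 14.00.

14.00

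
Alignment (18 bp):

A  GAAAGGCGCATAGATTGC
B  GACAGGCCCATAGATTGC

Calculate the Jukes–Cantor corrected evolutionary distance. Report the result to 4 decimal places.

0.1203

The sequences differ at 2 of 18 sites (3, 8), so p = 2/18 ≈ 0.111111.
d = −(3/4) ln(1 − 4p/3) = −0.75 ln(1 − 0.148148) = −0.75 ln(0.851852)
  = −0.75 × (-0.160342) = 0.120257 substitutions/site.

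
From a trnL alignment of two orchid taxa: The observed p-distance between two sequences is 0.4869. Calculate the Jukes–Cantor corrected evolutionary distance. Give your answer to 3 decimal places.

d = −(3/4) ln(1 − 4p/3) = −0.75 ln(1 − 0.6492) = −0.75 ln(0.3508)
  = −0.75 × (-1.047539) = 0.785654 substitutions/site.

0.786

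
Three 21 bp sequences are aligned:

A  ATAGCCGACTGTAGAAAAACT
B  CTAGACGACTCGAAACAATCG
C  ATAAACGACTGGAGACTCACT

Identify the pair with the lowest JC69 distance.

A and C

A–B: 8/21 differ, p = 0.381, d = 0.532.
A–C: 6/21 differ, p = 0.286, d = 0.360.
B–C: 8/21 differ, p = 0.381, d = 0.532.
The smallest distance is between A and C.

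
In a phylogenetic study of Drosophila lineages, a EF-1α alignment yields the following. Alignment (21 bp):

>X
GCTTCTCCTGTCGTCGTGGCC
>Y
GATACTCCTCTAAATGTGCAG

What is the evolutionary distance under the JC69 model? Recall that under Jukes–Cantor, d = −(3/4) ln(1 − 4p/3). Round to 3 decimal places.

The sequences differ at 10 of 21 sites (2, 4, 10, 12, 13, 14, 15, 19, 20, 21), so p = 10/21 ≈ 0.47619.
d = −(3/4) ln(1 − 4p/3) = −0.75 ln(1 − 0.63492) = −0.75 ln(0.36508)
  = −0.75 × (-1.007639) = 0.755729 substitutions/site.

0.756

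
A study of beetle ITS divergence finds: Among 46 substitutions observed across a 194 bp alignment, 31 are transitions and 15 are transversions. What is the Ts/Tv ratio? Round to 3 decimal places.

R = 31/15 = 2.066666… ≈ 2.067 (to 3 d.p.).

2.067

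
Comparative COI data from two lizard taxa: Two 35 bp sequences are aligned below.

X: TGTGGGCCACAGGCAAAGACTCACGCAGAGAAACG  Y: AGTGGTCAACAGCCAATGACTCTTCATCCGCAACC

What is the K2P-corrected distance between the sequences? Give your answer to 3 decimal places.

Of 35 sites, 1 differences are transitions and 13 are transversions, so P = 1/35 ≈ 0.028571 and Q = 13/35 ≈ 0.371429.
Under the Kimura two-parameter model, d = −½ ln(1 − 2P − Q) − ¼ ln(1 − 2Q).
1 − 2P − Q = 0.571429, giving −½ ln(0.571429) = 0.279808.
1 − 2Q = 0.257142, giving −¼ ln(0.257142) = 0.339532.
d = 0.279808 + 0.339532 = 0.619340.

0.619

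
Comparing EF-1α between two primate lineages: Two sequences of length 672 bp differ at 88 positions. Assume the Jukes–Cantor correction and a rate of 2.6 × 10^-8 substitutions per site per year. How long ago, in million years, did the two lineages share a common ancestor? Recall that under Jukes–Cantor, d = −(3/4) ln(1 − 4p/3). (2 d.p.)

p = 88/672 ≈ 0.130952.
d = −(3/4) ln(1 − 4p/3) = −0.75 ln(1 − 0.174603) = −0.75 ln(0.825397)
  = −0.75 × (-0.191891) = 0.143918 substitutions/site.
Under a molecular clock d = 2μt, so t = d/(2μ) = 0.143918 / (2 × 2.6 × 10^-8) = 2.77 million years.

2.77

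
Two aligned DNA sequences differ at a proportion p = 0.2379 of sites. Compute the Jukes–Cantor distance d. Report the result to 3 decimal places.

0.286

d = −(3/4) ln(1 − 4p/3) = −0.75 ln(1 − 0.3172) = −0.75 ln(0.6828)
  = −0.75 × (-0.381553) = 0.286165 substitutions/site.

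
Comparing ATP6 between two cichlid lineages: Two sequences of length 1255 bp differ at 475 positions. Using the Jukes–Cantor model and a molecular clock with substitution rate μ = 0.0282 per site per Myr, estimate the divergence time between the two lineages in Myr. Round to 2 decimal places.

9.34

p = 475/1255 ≈ 0.378486.
d = −(3/4) ln(1 − 4p/3) = −0.75 ln(1 − 0.504648) = −0.75 ln(0.495352)
  = −0.75 × (-0.702487) = 0.526865 substitutions/site.
Under a molecular clock d = 2μt, so t = d/(2μ) = 0.526865 / (2 × 0.0282) = 9.34 Myr.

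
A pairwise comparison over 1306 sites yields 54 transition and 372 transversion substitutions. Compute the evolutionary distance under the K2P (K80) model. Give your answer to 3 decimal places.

P = 54/1306 ≈ 0.041348 and Q = 372/1306 ≈ 0.284839.
Under the Kimura two-parameter model, d = −½ ln(1 − 2P − Q) − ¼ ln(1 − 2Q).
1 − 2P − Q = 0.632465, giving −½ ln(0.632465) = 0.229065.
1 − 2Q = 0.430322, giving −¼ ln(0.430322) = 0.210805.
d = 0.229065 + 0.210805 = 0.439870.

0.440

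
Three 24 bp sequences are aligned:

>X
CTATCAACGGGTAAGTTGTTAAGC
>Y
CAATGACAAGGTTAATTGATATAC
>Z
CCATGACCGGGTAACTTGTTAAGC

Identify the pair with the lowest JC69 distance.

X–Y: 10/24 differ, p = 0.417, d = 0.608.
X–Z: 4/24 differ, p = 0.167, d = 0.188.
Y–Z: 8/24 differ, p = 0.333, d = 0.441.
The smallest distance is between X and Z.

X and Z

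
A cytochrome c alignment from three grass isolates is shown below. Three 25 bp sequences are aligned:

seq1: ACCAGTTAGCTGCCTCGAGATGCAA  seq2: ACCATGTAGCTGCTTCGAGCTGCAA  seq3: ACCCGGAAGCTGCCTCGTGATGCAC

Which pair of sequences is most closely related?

seq1 and seq2

seq1–seq2: 4/25 differ, p = 0.160, d = 0.180.
seq1–seq3: 5/25 differ, p = 0.200, d = 0.233.
seq2–seq3: 7/25 differ, p = 0.280, d = 0.351.
The smallest distance is between seq1 and seq2.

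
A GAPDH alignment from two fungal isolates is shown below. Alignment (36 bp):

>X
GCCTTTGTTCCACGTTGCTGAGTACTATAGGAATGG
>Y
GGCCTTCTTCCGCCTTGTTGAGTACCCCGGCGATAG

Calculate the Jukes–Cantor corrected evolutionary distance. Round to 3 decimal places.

0.493

The sequences differ at 13 of 36 sites, so p = 13/36 ≈ 0.361111.
d = −(3/4) ln(1 − 4p/3) = −0.75 ln(1 − 0.481481) = −0.75 ln(0.518519)
  = −0.75 × (-0.656779) = 0.492584 substitutions/site.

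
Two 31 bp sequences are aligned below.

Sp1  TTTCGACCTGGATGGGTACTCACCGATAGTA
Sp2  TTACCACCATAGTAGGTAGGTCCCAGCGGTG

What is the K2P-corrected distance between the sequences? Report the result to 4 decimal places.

0.9713

Of 31 sites, 9 differences are transitions and 7 are transversions, so P = 9/31 ≈ 0.290323 and Q = 7/31 ≈ 0.225806.
Under the Kimura two-parameter model, d = −½ ln(1 − 2P − Q) − ¼ ln(1 − 2Q).
1 − 2P − Q = 0.193548, giving −½ ln(0.193548) = 0.821115.
1 − 2Q = 0.548388, giving −¼ ln(0.548388) = 0.150193.
d = 0.821115 + 0.150193 = 0.971308.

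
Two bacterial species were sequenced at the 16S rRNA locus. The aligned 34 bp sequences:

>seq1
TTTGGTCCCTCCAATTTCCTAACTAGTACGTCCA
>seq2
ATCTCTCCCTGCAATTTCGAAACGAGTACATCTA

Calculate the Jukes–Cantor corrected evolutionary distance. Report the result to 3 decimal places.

The sequences differ at 10 of 34 sites (1, 3, 4, 5, 11, 19, 20, 24, 30, 33), so p = 10/34 ≈ 0.294118.
d = −(3/4) ln(1 − 4p/3) = −0.75 ln(1 − 0.392157) = −0.75 ln(0.607843)
  = −0.75 × (-0.497839) = 0.373379 substitutions/site.

0.373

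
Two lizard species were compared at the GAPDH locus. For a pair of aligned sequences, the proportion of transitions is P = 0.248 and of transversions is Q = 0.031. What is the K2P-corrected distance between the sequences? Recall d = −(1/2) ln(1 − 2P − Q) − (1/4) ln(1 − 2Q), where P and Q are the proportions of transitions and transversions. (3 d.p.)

0.390

Under the Kimura two-parameter model, d = −½ ln(1 − 2P − Q) − ¼ ln(1 − 2Q).
1 − 2P − Q = 0.473, giving −½ ln(0.473) = 0.374330.
1 − 2Q = 0.938, giving −¼ ln(0.938) = 0.016001.
d = 0.374330 + 0.016001 = 0.390331.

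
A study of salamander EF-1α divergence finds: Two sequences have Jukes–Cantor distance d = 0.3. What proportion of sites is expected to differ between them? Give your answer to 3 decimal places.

p = (3/4)(1 − e^(−4d/3)) = 0.75 × (1 − e^(-0.4)) = 0.75 × (1 − 0.670320) = 0.247260.

0.247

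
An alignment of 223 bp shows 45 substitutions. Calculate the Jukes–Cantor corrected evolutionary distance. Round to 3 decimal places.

p = 45/223 ≈ 0.201794.
d = −(3/4) ln(1 − 4p/3) = −0.75 ln(1 − 0.269059) = −0.75 ln(0.730941)
  = −0.75 × (-0.313423) = 0.235067 substitutions/site.

0.235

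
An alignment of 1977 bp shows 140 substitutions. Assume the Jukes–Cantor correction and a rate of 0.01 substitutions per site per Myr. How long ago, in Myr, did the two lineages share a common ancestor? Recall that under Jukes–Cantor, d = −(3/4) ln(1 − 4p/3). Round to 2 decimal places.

3.72

p = 140/1977 ≈ 0.070814.
d = −(3/4) ln(1 − 4p/3) = −0.75 ln(1 − 0.094419) = −0.75 ln(0.905581)
  = −0.75 × (-0.099179) = 0.074384 substitutions/site.
Under a molecular clock d = 2μt, so t = d/(2μ) = 0.074384 / (2 × 0.01) = 3.72 Myr.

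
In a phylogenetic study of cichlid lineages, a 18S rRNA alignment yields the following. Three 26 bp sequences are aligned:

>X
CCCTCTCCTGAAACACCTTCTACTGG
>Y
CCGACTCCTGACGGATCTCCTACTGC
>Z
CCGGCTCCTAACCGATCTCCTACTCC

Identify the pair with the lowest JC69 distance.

X–Y: 8/26 differ, p = 0.308, d = 0.396.
X–Z: 10/26 differ, p = 0.385, d = 0.539.
Y–Z: 4/26 differ, p = 0.154, d = 0.172.
The smallest distance is between Y and Z.

Y and Z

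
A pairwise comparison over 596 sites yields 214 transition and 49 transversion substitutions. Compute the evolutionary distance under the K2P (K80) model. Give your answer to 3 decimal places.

0.850

P = 214/596 ≈ 0.35906 and Q = 49/596 ≈ 0.082215.
Under the Kimura two-parameter model, d = −½ ln(1 − 2P − Q) − ¼ ln(1 − 2Q).
1 − 2P − Q = 0.199665, giving −½ ln(0.199665) = 0.805557.
1 − 2Q = 0.83557, giving −¼ ln(0.83557) = 0.044910.
d = 0.805557 + 0.044910 = 0.850467.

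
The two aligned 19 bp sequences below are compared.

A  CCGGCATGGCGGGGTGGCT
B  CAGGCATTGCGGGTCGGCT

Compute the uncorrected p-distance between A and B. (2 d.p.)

0.21

The sequences differ at 4 of 19 positions (sites 2, 8, 14, 15).
p = 4/19 = 0.210526… ≈ 0.21 (to 2 d.p.).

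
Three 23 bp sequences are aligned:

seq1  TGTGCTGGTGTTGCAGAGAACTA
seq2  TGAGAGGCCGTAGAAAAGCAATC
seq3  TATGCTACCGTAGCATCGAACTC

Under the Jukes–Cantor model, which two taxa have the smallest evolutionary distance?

seq1 and seq3

seq1–seq2: 11/23 differ, p = 0.478, d = 0.761.
seq1–seq3: 8/23 differ, p = 0.348, d = 0.467.
seq2–seq3: 10/23 differ, p = 0.435, d = 0.650.
The smallest distance is between seq1 and seq3.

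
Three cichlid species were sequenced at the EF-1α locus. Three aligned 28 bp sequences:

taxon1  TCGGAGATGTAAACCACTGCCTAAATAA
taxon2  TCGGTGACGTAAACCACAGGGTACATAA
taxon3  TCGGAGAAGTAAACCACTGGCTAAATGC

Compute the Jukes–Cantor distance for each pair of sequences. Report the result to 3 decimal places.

d(taxon1,taxon2) = 0.252, d(taxon1,taxon3) = 0.158, d(taxon2,taxon3) = 0.304

taxon1–taxon2: 6/28 sites differ → p ≈ 0.214286, d = −0.75 ln(1 − 0.285715) = 0.252355 ≈ 0.252.
taxon1–taxon3: 4/28 sites differ → p ≈ 0.142857, d = −0.75 ln(1 − 0.190476) = 0.158482 ≈ 0.158.
taxon2–taxon3: 7/28 sites differ → p = 0.25, d = −0.75 ln(1 − 0.333333) = 0.304098 ≈ 0.304.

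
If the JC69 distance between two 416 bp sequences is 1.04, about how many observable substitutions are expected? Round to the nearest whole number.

234

Invert JC69: p = (3/4)(1 − e^(−4d/3)) = 0.75 × (1 − e^(-1.386667)) = 0.75 × (1 − 0.249907) = 0.562570.
Expected differing sites = pL ≈ 0.562570 × 416 = 234.02912 ≈ 234.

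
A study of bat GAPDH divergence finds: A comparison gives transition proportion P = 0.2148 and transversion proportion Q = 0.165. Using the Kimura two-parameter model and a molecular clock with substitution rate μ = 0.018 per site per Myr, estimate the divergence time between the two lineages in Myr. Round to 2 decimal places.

Under the Kimura two-parameter model, d = −½ ln(1 − 2P − Q) − ¼ ln(1 − 2Q).
1 − 2P − Q = 0.4054, giving −½ ln(0.4054) = 0.451441.
1 − 2Q = 0.67, giving −¼ ln(0.67) = 0.100119.
d = 0.451441 + 0.100119 = 0.551560.
Under a molecular clock d = 2μt, so t = d/(2μ) = 0.551560 / (2 × 0.018) = 15.32 Myr.

15.32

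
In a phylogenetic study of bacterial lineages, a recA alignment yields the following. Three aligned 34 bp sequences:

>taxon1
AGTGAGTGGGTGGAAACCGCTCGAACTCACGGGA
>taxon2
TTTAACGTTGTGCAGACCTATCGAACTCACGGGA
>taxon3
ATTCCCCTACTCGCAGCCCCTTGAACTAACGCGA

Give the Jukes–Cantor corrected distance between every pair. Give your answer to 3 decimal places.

d(taxon1,taxon2) = 0.423, d(taxon1,taxon3) = 0.665, d(taxon2,taxon3) = 0.741

taxon1–taxon2: 11/34 sites differ → p ≈ 0.323529, d = −0.75 ln(1 − 0.431372) = 0.423397 ≈ 0.423.
taxon1–taxon3: 15/34 sites differ → p ≈ 0.441176, d = −0.75 ln(1 − 0.588235) = 0.665477 ≈ 0.665.
taxon2–taxon3: 16/34 sites differ → p ≈ 0.470588, d = −0.75 ln(1 − 0.627451) = 0.740540 ≈ 0.741.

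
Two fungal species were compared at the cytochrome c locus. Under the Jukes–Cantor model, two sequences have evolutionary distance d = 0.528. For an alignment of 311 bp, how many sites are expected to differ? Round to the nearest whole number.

Invert JC69: p = (3/4)(1 − e^(−4d/3)) = 0.75 × (1 − e^(-0.704)) = 0.75 × (1 − 0.494603) = 0.379048.
Expected differing sites = pL ≈ 0.379048 × 311 = 117.883928 ≈ 118.

118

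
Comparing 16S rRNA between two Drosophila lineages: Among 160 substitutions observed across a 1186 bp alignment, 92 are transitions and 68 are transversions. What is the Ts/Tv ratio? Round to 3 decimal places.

1.353

R = 92/68 = 1.352941… ≈ 1.353 (to 3 d.p.).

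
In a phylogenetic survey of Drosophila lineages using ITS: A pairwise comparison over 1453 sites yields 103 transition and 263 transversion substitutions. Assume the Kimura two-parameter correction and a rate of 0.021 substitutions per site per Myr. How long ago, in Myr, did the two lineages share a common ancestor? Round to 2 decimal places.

7.32

P = 103/1453 ≈ 0.070888 and Q = 263/1453 ≈ 0.181005.
Under the Kimura two-parameter model, d = −½ ln(1 − 2P − Q) − ¼ ln(1 − 2Q).
1 − 2P − Q = 0.677219, giving −½ ln(0.677219) = 0.194880.
1 − 2Q = 0.63799, giving −¼ ln(0.63799) = 0.112358.
d = 0.194880 + 0.112358 = 0.307238.
Under a molecular clock d = 2μt, so t = d/(2μ) = 0.307238 / (2 × 0.021) = 7.32 Myr.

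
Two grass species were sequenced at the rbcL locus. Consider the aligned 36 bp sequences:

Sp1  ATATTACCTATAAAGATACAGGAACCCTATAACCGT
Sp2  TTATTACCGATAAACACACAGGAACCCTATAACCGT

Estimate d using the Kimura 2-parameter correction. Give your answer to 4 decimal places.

0.1203

Of 36 sites, 1 differences are transitions and 3 are transversions, so P = 1/36 ≈ 0.027778 and Q = 3/36 ≈ 0.083333.
Under the Kimura two-parameter model, d = −½ ln(1 − 2P − Q) − ¼ ln(1 − 2Q).
1 − 2P − Q = 0.861111, giving −½ ln(0.861111) = 0.074766.
1 − 2Q = 0.833334, giving −¼ ln(0.833334) = 0.045580.
d = 0.074766 + 0.045580 = 0.120346.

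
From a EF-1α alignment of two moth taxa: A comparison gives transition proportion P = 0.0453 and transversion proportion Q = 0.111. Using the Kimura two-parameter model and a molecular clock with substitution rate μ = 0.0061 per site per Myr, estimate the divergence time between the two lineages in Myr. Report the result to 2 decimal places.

14.37

Under the Kimura two-parameter model, d = −½ ln(1 − 2P − Q) − ¼ ln(1 − 2Q).
1 − 2P − Q = 0.7984, giving −½ ln(0.7984) = 0.112573.
1 − 2Q = 0.778, giving −¼ ln(0.778) = 0.062757.
d = 0.112573 + 0.062757 = 0.175330.
Under a molecular clock d = 2μt, so t = d/(2μ) = 0.175330 / (2 × 0.0061) = 14.37 Myr.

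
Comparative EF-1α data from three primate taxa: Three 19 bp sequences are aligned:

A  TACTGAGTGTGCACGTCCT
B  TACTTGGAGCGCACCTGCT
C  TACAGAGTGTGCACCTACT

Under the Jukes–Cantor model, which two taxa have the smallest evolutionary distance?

A and C

A–B: 6/19 differ, p = 0.316, d = 0.410.
A–C: 3/19 differ, p = 0.158, d = 0.177.
B–C: 6/19 differ, p = 0.316, d = 0.410.
The smallest distance is between A and C.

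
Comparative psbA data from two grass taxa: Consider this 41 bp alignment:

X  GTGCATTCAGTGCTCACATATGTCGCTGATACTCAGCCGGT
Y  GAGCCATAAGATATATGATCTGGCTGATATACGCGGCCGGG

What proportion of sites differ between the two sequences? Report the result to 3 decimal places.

0.463

The sequences differ at 19 of 41 positions.
p = 19/41 = 0.463414… ≈ 0.463 (to 3 d.p.).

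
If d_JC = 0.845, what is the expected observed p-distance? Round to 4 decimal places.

p = (3/4)(1 − e^(−4d/3)) = 0.75 × (1 − e^(-1.126667)) = 0.75 × (1 − 0.324112) = 0.506916.

0.5069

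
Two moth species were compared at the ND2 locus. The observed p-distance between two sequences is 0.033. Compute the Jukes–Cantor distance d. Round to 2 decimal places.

d = −(3/4) ln(1 − 4p/3) = −0.75 ln(1 − 0.044) = −0.75 ln(0.956)
  = −0.75 × (-0.044997) = 0.033748 substitutions/site.

0.03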